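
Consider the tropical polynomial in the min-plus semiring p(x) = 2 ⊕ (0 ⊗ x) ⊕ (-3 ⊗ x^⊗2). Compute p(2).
p(2) = 1

A tropical monomial a ⊗ x^⊗i evaluates to a + i · x. Evaluating each term at x = 2:
  Term 0 contributes 2 + 0 · 2 = 2
  Term 1 contributes 0 + 1 · 2 = 2
  Term 2 contributes -3 + 2 · 2 = 1
p(2) = ⊕ of these = min[2, 2, 1] = 1.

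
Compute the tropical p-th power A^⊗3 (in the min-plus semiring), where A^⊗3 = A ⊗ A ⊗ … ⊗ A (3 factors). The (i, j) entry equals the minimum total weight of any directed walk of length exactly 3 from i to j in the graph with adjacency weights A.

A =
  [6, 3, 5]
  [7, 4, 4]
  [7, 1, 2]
A^⊗3 =
  [13, 8, 9]
  [12, 7, 8]
  [10, 5, 6]

Each entry (A^⊗3)_ij equals the minimum over all length-3 walks i = v_0 → v_1 → … → v_3 = j of Σ_t A[v_t][v_{t+1}]. For example, for (i, j) = (0, 2) we minimise over 9 possible intermediate vertex sequences; the minimum is 9, attained along the walk 0 → 1 → 2 → 2.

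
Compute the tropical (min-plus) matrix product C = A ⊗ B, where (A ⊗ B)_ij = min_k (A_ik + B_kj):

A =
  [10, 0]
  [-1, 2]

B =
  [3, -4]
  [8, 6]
A ⊗ B =
  [8, 6]
  [2, -5]

Apply the min-plus product entry-by-entry:
  C[0][0] = min over k of (A[0][0] + B[0][0] = 10 + 3 = 13, A[0][1] + B[1][0] = 0 + 8 = 8) = 8 (attained at k = 1)
  C[0][1] = min over k of (A[0][0] + B[0][1] = 10 + -4 = 6, A[0][1] + B[1][1] = 0 + 6 = 6) = 6 (attained at k = 0)
  C[1][0] = min over k of (A[1][0] + B[0][0] = -1 + 3 = 2, A[1][1] + B[1][0] = 2 + 8 = 10) = 2 (attained at k = 0)
  C[1][1] = min over k of (A[1][0] + B[0][1] = -1 + -4 = -5, A[1][1] + B[1][1] = 2 + 6 = 8) = -5 (attained at k = 0)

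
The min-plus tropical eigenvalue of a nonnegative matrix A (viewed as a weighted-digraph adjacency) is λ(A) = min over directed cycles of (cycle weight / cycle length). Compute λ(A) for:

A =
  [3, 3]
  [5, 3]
λ(A) = 3

Enumerate directed cycles and compute their means (weight / length). Sample:
  cycle 0 → 0: weight = 3, length = 1, mean = 3/1 ≈ 3.000
  cycle 1 → 1: weight = 3, length = 1, mean = 3/1 ≈ 3.000
  cycle 0 → 1 → 0: weight = 8, length = 2, mean = 8/2 ≈ 4.000
  cycle 1 → 0 → 1: weight = 8, length = 2, mean = 8/2 ≈ 4.000
Minimum mean = 3.000, attained e.g. along the cycle 0 → 0 with weight 3 and length 1. So λ(A) = 3/1 = 3.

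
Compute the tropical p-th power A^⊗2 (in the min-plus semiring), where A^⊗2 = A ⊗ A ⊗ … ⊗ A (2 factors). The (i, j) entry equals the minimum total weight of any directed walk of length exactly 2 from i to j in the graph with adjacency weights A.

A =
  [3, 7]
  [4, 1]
A^⊗2 =
  [6, 8]
  [5, 2]

Each entry (A^⊗2)_ij equals the minimum over all length-2 walks i = v_0 → v_1 → … → v_2 = j of Σ_t A[v_t][v_{t+1}]. For example, for (i, j) = (0, 1) we minimise over 2 possible intermediate vertex sequences; the minimum is 8, attained along the walk 0 → 1 → 1.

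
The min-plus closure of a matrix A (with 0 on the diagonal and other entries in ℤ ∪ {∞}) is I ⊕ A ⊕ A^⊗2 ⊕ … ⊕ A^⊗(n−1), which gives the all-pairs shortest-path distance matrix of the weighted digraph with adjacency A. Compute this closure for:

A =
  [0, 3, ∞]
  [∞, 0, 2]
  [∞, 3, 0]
Closure =
  [0, 3, 5]
  [∞, 0, 2]
  [∞, 3, 0]

This is the Floyd-Warshall all-pairs shortest-path computation. For each intermediate vertex k = 0, 1, …, 2, update dist[i][j] ← min(dist[i][j], dist[i][k] + dist[k][j]). The final matrix gives, for each (i, j), the minimum total weight of any directed path from i to j (possibly empty when i = j).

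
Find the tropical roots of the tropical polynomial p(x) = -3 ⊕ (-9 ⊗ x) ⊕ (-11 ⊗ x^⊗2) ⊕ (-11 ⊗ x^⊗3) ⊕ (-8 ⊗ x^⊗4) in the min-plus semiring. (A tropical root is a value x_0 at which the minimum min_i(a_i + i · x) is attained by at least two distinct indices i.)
Roots: {-3, 0, 2, 6}

Each tropical root is a break point of the lower envelope of the lines y = a_i + i · x (there are 5 lines, with slopes 0, 1, ..., 4). Only the lines that attain the minimum somewhere contribute to roots; other lines are dominated. Here the surviving (envelope) indices are i = 4, i = 3, i = 2, i = 1, i = 0.
Intersections between consecutive envelope lines give the roots: for adjacent envelope indices i < j the intersection is x = (a_i − a_j) / (j − i). Reading off the sorted break points: {-3, 0, 2, 6}.
Verification: at each break x_0, at least two indices attain the minimum of min_i(a_i + i · x_0).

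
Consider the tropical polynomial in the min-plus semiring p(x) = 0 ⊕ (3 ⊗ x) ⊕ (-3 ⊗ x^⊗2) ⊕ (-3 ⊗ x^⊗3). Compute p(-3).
p(-3) = -12

A tropical monomial a ⊗ x^⊗i evaluates to a + i · x. Evaluating each term at x = -3:
  Term 0 contributes 0 + 0 · -3 = 0
  Term 1 contributes 3 + 1 · -3 = 0
  Term 2 contributes -3 + 2 · -3 = -9
  Term 3 contributes -3 + 3 · -3 = -12
p(-3) = ⊕ of these = min[0, 0, -9, -12] = -12.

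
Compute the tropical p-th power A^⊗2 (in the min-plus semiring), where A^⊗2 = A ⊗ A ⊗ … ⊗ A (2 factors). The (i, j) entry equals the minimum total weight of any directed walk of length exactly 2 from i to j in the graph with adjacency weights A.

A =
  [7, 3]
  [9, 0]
A^⊗2 =
  [12, 3]
  [9, 0]

Each entry (A^⊗2)_ij equals the minimum over all length-2 walks i = v_0 → v_1 → … → v_2 = j of Σ_t A[v_t][v_{t+1}]. For example, for (i, j) = (0, 1) we minimise over 2 possible intermediate vertex sequences; the minimum is 3, attained along the walk 0 → 1 → 1.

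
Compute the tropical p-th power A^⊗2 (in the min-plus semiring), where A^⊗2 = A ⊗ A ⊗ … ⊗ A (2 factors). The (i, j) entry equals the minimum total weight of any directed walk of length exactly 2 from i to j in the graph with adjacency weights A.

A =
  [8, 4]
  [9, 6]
A^⊗2 =
  [13, 10]
  [15, 12]

Each entry (A^⊗2)_ij equals the minimum over all length-2 walks i = v_0 → v_1 → … → v_2 = j of Σ_t A[v_t][v_{t+1}]. For example, for (i, j) = (0, 1) we minimise over 2 possible intermediate vertex sequences; the minimum is 10, attained along the walk 0 → 1 → 1.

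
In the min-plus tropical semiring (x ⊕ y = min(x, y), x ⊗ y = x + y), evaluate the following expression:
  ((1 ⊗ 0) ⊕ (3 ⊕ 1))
((1 ⊗ 0) ⊕ (3 ⊕ 1)) = 1

Expand innermost to outermost. Recall ⊕ takes the minimum of its arguments and ⊗ takes their sum. Working out the expression ((1 ⊗ 0) ⊕ (3 ⊕ 1)) gives 1.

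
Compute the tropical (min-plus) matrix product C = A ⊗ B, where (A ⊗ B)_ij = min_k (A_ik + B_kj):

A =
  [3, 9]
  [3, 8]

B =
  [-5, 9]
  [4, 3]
A ⊗ B =
  [-2, 12]
  [-2, 11]

Apply the min-plus product entry-by-entry:
  C[0][0] = min over k of (A[0][0] + B[0][0] = 3 + -5 = -2, A[0][1] + B[1][0] = 9 + 4 = 13) = -2 (attained at k = 0)
  C[0][1] = min over k of (A[0][0] + B[0][1] = 3 + 9 = 12, A[0][1] + B[1][1] = 9 + 3 = 12) = 12 (attained at k = 0)
  C[1][0] = min over k of (A[1][0] + B[0][0] = 3 + -5 = -2, A[1][1] + B[1][0] = 8 + 4 = 12) = -2 (attained at k = 0)
  C[1][1] = min over k of (A[1][0] + B[0][1] = 3 + 9 = 12, A[1][1] + B[1][1] = 8 + 3 = 11) = 11 (attained at k = 1)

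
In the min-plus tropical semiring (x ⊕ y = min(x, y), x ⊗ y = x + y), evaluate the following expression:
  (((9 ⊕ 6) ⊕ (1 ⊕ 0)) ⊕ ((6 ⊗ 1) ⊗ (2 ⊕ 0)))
(((9 ⊕ 6) ⊕ (1 ⊕ 0)) ⊕ ((6 ⊗ 1) ⊗ (2 ⊕ 0))) = 0

Expand innermost to outermost. Recall ⊕ takes the minimum of its arguments and ⊗ takes their sum. Working out the expression (((9 ⊕ 6) ⊕ (1 ⊕ 0)) ⊕ ((6 ⊗ 1) ⊗ (2 ⊕ 0))) gives 0.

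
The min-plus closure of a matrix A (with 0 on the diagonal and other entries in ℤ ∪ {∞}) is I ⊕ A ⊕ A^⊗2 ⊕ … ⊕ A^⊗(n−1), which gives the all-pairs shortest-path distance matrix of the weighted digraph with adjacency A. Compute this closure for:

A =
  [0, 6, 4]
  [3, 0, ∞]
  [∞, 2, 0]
Closure =
  [0, 6, 4]
  [3, 0, 7]
  [5, 2, 0]

This is the Floyd-Warshall all-pairs shortest-path computation. For each intermediate vertex k = 0, 1, …, 2, update dist[i][j] ← min(dist[i][j], dist[i][k] + dist[k][j]). The final matrix gives, for each (i, j), the minimum total weight of any directed path from i to j (possibly empty when i = j).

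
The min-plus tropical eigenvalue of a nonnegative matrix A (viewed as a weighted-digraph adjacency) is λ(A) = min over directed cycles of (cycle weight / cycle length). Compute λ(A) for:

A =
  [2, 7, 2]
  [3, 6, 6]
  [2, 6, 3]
λ(A) = 2

Enumerate directed cycles and compute their means (weight / length). Sample:
  cycle 0 → 0: weight = 2, length = 1, mean = 2/1 ≈ 2.000
  cycle 1 → 1: weight = 6, length = 1, mean = 6/1 ≈ 6.000
  cycle 2 → 2: weight = 3, length = 1, mean = 3/1 ≈ 3.000
  cycle 0 → 1 → 0: weight = 10, length = 2, mean = 10/2 ≈ 5.000
  cycle 0 → 2 → 0: weight = 4, length = 2, mean = 4/2 ≈ 2.000
  cycle 1 → 0 → 1: weight = 10, length = 2, mean = 10/2 ≈ 5.000
Minimum mean = 2.000, attained e.g. along the cycle 0 → 0 with weight 2 and length 1. So λ(A) = 2/1 = 2.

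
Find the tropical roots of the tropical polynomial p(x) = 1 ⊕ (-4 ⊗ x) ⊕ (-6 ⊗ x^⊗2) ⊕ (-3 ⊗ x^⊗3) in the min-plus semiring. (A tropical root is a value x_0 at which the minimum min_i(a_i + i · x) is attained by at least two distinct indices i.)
Roots: {-3, 2, 5}

Each tropical root is a break point of the lower envelope of the lines y = a_i + i · x (there are 4 lines, with slopes 0, 1, ..., 3). Only the lines that attain the minimum somewhere contribute to roots; other lines are dominated. Here the surviving (envelope) indices are i = 3, i = 2, i = 1, i = 0.
Intersections between consecutive envelope lines give the roots: for adjacent envelope indices i < j the intersection is x = (a_i − a_j) / (j − i). Reading off the sorted break points: {-3, 2, 5}.
Verification: at each break x_0, at least two indices attain the minimum of min_i(a_i + i · x_0).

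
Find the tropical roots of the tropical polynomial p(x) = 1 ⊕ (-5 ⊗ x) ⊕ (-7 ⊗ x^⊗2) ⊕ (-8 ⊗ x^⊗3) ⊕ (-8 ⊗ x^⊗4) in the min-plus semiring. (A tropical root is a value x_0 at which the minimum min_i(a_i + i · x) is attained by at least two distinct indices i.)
Roots: {0, 1, 2, 6}

Each tropical root is a break point of the lower envelope of the lines y = a_i + i · x (there are 5 lines, with slopes 0, 1, ..., 4). Only the lines that attain the minimum somewhere contribute to roots; other lines are dominated. Here the surviving (envelope) indices are i = 4, i = 3, i = 2, i = 1, i = 0.
Intersections between consecutive envelope lines give the roots: for adjacent envelope indices i < j the intersection is x = (a_i − a_j) / (j − i). Reading off the sorted break points: {0, 1, 2, 6}.
Verification: at each break x_0, at least two indices attain the minimum of min_i(a_i + i · x_0).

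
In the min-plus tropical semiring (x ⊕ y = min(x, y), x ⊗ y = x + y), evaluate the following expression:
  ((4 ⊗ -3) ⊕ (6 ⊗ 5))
((4 ⊗ -3) ⊕ (6 ⊗ 5)) = 1

Expand innermost to outermost. Recall ⊕ takes the minimum of its arguments and ⊗ takes their sum. Working out the expression ((4 ⊗ -3) ⊕ (6 ⊗ 5)) gives 1.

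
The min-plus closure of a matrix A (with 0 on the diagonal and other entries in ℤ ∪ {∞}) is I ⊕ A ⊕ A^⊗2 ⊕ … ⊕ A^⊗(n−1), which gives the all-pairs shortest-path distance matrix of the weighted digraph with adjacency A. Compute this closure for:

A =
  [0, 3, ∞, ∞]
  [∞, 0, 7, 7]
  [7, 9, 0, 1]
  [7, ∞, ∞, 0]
Closure =
  [0, 3, 10, 10]
  [14, 0, 7, 7]
  [7, 9, 0, 1]
  [7, 10, 17, 0]

This is the Floyd-Warshall all-pairs shortest-path computation. For each intermediate vertex k = 0, 1, …, 3, update dist[i][j] ← min(dist[i][j], dist[i][k] + dist[k][j]). The final matrix gives, for each (i, j), the minimum total weight of any directed path from i to j (possibly empty when i = j).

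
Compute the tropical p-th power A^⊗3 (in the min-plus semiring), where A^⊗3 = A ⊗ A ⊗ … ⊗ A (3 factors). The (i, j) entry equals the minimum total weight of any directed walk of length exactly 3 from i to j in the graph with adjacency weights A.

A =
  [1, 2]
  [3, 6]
A^⊗3 =
  [3, 4]
  [5, 6]

Each entry (A^⊗3)_ij equals the minimum over all length-3 walks i = v_0 → v_1 → … → v_3 = j of Σ_t A[v_t][v_{t+1}]. For example, for (i, j) = (0, 1) we minimise over 4 possible intermediate vertex sequences; the minimum is 4, attained along the walk 0 → 0 → 0 → 1.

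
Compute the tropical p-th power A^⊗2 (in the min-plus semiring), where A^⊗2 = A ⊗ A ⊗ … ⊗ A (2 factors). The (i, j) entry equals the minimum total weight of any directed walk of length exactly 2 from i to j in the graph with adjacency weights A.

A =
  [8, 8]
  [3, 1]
A^⊗2 =
  [11, 9]
  [4, 2]

Each entry (A^⊗2)_ij equals the minimum over all length-2 walks i = v_0 → v_1 → … → v_2 = j of Σ_t A[v_t][v_{t+1}]. For example, for (i, j) = (0, 1) we minimise over 2 possible intermediate vertex sequences; the minimum is 9, attained along the walk 0 → 1 → 1.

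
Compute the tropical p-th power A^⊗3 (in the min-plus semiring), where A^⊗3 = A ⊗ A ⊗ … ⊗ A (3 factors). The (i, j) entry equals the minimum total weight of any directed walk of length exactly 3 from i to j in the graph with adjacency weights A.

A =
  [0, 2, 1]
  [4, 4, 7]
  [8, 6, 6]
A^⊗3 =
  [0, 2, 1]
  [4, 6, 5]
  [8, 10, 9]

Each entry (A^⊗3)_ij equals the minimum over all length-3 walks i = v_0 → v_1 → … → v_3 = j of Σ_t A[v_t][v_{t+1}]. For example, for (i, j) = (0, 2) we minimise over 9 possible intermediate vertex sequences; the minimum is 1, attained along the walk 0 → 0 → 0 → 2.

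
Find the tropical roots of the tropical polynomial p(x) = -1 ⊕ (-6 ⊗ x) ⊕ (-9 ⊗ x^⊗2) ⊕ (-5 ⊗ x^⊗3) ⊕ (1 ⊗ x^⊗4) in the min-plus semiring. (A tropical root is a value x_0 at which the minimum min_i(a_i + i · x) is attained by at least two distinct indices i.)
Roots: {-6, -4, 3, 5}

Each tropical root is a break point of the lower envelope of the lines y = a_i + i · x (there are 5 lines, with slopes 0, 1, ..., 4). Only the lines that attain the minimum somewhere contribute to roots; other lines are dominated. Here the surviving (envelope) indices are i = 4, i = 3, i = 2, i = 1, i = 0.
Intersections between consecutive envelope lines give the roots: for adjacent envelope indices i < j the intersection is x = (a_i − a_j) / (j − i). Reading off the sorted break points: {-6, -4, 3, 5}.
Verification: at each break x_0, at least two indices attain the minimum of min_i(a_i + i · x_0).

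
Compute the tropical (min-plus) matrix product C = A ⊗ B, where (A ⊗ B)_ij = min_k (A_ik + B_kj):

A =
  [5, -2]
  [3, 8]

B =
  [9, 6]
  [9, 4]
A ⊗ B =
  [7, 2]
  [12, 9]

Apply the min-plus product entry-by-entry:
  C[0][0] = min over k of (A[0][0] + B[0][0] = 5 + 9 = 14, A[0][1] + B[1][0] = -2 + 9 = 7) = 7 (attained at k = 1)
  C[0][1] = min over k of (A[0][0] + B[0][1] = 5 + 6 = 11, A[0][1] + B[1][1] = -2 + 4 = 2) = 2 (attained at k = 1)
  C[1][0] = min over k of (A[1][0] + B[0][0] = 3 + 9 = 12, A[1][1] + B[1][0] = 8 + 9 = 17) = 12 (attained at k = 0)
  C[1][1] = min over k of (A[1][0] + B[0][1] = 3 + 6 = 9, A[1][1] + B[1][1] = 8 + 4 = 12) = 9 (attained at k = 0)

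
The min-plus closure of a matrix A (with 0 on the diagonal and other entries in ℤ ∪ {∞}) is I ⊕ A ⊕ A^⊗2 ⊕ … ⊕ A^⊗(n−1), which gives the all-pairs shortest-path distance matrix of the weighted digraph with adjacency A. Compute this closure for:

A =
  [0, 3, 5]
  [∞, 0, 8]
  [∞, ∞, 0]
Closure =
  [0, 3, 5]
  [∞, 0, 8]
  [∞, ∞, 0]

This is the Floyd-Warshall all-pairs shortest-path computation. For each intermediate vertex k = 0, 1, …, 2, update dist[i][j] ← min(dist[i][j], dist[i][k] + dist[k][j]). The final matrix gives, for each (i, j), the minimum total weight of any directed path from i to j (possibly empty when i = j).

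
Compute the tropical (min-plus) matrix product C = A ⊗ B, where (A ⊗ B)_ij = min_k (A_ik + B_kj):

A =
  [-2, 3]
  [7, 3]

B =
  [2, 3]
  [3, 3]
A ⊗ B =
  [0, 1]
  [6, 6]

Apply the min-plus product entry-by-entry:
  C[0][0] = min over k of (A[0][0] + B[0][0] = -2 + 2 = 0, A[0][1] + B[1][0] = 3 + 3 = 6) = 0 (attained at k = 0)
  C[0][1] = min over k of (A[0][0] + B[0][1] = -2 + 3 = 1, A[0][1] + B[1][1] = 3 + 3 = 6) = 1 (attained at k = 0)
  C[1][0] = min over k of (A[1][0] + B[0][0] = 7 + 2 = 9, A[1][1] + B[1][0] = 3 + 3 = 6) = 6 (attained at k = 1)
  C[1][1] = min over k of (A[1][0] + B[0][1] = 7 + 3 = 10, A[1][1] + B[1][1] = 3 + 3 = 6) = 6 (attained at k = 1)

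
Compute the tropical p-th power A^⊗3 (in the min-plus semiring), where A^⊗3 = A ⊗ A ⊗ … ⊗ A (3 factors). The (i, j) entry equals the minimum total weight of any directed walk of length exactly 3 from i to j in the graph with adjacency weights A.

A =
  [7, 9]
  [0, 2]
A^⊗3 =
  [11, 13]
  [4, 6]

Each entry (A^⊗3)_ij equals the minimum over all length-3 walks i = v_0 → v_1 → … → v_3 = j of Σ_t A[v_t][v_{t+1}]. For example, for (i, j) = (0, 1) we minimise over 4 possible intermediate vertex sequences; the minimum is 13, attained along the walk 0 → 1 → 1 → 1.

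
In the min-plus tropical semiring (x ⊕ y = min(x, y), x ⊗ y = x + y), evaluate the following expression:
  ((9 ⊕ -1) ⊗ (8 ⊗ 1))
((9 ⊕ -1) ⊗ (8 ⊗ 1)) = 8

Expand innermost to outermost. Recall ⊕ takes the minimum of its arguments and ⊗ takes their sum. Working out the expression ((9 ⊕ -1) ⊗ (8 ⊗ 1)) gives 8.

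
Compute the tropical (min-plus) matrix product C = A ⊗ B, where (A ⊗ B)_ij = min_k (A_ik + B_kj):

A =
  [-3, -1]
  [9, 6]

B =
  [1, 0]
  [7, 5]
A ⊗ B =
  [-2, -3]
  [10, 9]

Apply the min-plus product entry-by-entry:
  C[0][0] = min over k of (A[0][0] + B[0][0] = -3 + 1 = -2, A[0][1] + B[1][0] = -1 + 7 = 6) = -2 (attained at k = 0)
  C[0][1] = min over k of (A[0][0] + B[0][1] = -3 + 0 = -3, A[0][1] + B[1][1] = -1 + 5 = 4) = -3 (attained at k = 0)
  C[1][0] = min over k of (A[1][0] + B[0][0] = 9 + 1 = 10, A[1][1] + B[1][0] = 6 + 7 = 13) = 10 (attained at k = 0)
  C[1][1] = min over k of (A[1][0] + B[0][1] = 9 + 0 = 9, A[1][1] + B[1][1] = 6 + 5 = 11) = 9 (attained at k = 0)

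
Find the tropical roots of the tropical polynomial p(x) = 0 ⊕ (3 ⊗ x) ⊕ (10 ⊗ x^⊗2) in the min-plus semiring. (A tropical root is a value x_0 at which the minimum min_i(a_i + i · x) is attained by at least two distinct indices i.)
Roots: {-7, -3}

Each tropical root is a break point of the lower envelope of the lines y = a_i + i · x (there are 3 lines, with slopes 0, 1, ..., 2). Only the lines that attain the minimum somewhere contribute to roots; other lines are dominated. Here the surviving (envelope) indices are i = 2, i = 1, i = 0.
Intersections between consecutive envelope lines give the roots: for adjacent envelope indices i < j the intersection is x = (a_i − a_j) / (j − i). Reading off the sorted break points: {-7, -3}.
Verification: at each break x_0, at least two indices attain the minimum of min_i(a_i + i · x_0).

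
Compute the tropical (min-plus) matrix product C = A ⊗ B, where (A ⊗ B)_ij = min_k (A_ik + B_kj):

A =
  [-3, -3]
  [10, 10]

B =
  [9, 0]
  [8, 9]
A ⊗ B =
  [5, -3]
  [18, 10]

Apply the min-plus product entry-by-entry:
  C[0][0] = min over k of (A[0][0] + B[0][0] = -3 + 9 = 6, A[0][1] + B[1][0] = -3 + 8 = 5) = 5 (attained at k = 1)
  C[0][1] = min over k of (A[0][0] + B[0][1] = -3 + 0 = -3, A[0][1] + B[1][1] = -3 + 9 = 6) = -3 (attained at k = 0)
  C[1][0] = min over k of (A[1][0] + B[0][0] = 10 + 9 = 19, A[1][1] + B[1][0] = 10 + 8 = 18) = 18 (attained at k = 1)
  C[1][1] = min over k of (A[1][0] + B[0][1] = 10 + 0 = 10, A[1][1] + B[1][1] = 10 + 9 = 19) = 10 (attained at k = 0)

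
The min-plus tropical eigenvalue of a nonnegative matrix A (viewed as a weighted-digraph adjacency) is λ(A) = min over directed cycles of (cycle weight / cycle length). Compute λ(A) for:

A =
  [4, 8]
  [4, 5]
λ(A) = 4

Enumerate directed cycles and compute their means (weight / length). Sample:
  cycle 0 → 0: weight = 4, length = 1, mean = 4/1 ≈ 4.000
  cycle 1 → 1: weight = 5, length = 1, mean = 5/1 ≈ 5.000
  cycle 0 → 1 → 0: weight = 12, length = 2, mean = 12/2 ≈ 6.000
  cycle 1 → 0 → 1: weight = 12, length = 2, mean = 12/2 ≈ 6.000
Minimum mean = 4.000, attained e.g. along the cycle 0 → 0 with weight 4 and length 1. So λ(A) = 4/1 = 4.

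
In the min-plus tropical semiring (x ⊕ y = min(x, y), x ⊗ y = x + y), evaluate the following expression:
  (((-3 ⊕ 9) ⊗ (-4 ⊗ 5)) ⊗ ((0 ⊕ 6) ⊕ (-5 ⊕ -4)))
(((-3 ⊕ 9) ⊗ (-4 ⊗ 5)) ⊗ ((0 ⊕ 6) ⊕ (-5 ⊕ -4))) = -7

Expand innermost to outermost. Recall ⊕ takes the minimum of its arguments and ⊗ takes their sum. Working out the expression (((-3 ⊕ 9) ⊗ (-4 ⊗ 5)) ⊗ ((0 ⊕ 6) ⊕ (-5 ⊕ -4))) gives -7.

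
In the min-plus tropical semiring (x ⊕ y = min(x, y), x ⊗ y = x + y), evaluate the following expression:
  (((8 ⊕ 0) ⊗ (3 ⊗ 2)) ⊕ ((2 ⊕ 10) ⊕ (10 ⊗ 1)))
(((8 ⊕ 0) ⊗ (3 ⊗ 2)) ⊕ ((2 ⊕ 10) ⊕ (10 ⊗ 1))) = 2

Expand innermost to outermost. Recall ⊕ takes the minimum of its arguments and ⊗ takes their sum. Working out the expression (((8 ⊕ 0) ⊗ (3 ⊗ 2)) ⊕ ((2 ⊕ 10) ⊕ (10 ⊗ 1))) gives 2.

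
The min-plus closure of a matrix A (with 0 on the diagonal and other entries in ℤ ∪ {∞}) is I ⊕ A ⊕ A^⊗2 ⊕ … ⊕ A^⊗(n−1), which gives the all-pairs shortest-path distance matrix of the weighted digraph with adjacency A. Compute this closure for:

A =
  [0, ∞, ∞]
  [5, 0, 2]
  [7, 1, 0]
Closure =
  [0, ∞, ∞]
  [5, 0, 2]
  [6, 1, 0]

This is the Floyd-Warshall all-pairs shortest-path computation. For each intermediate vertex k = 0, 1, …, 2, update dist[i][j] ← min(dist[i][j], dist[i][k] + dist[k][j]). The final matrix gives, for each (i, j), the minimum total weight of any directed path from i to j (possibly empty when i = j).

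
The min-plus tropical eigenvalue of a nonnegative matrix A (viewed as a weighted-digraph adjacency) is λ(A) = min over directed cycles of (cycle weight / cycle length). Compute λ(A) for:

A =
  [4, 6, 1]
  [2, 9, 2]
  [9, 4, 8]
λ(A) = 7/3

Enumerate directed cycles and compute their means (weight / length). Sample:
  cycle 0 → 0: weight = 4, length = 1, mean = 4/1 ≈ 4.000
  cycle 1 → 1: weight = 9, length = 1, mean = 9/1 ≈ 9.000
  cycle 2 → 2: weight = 8, length = 1, mean = 8/1 ≈ 8.000
  cycle 0 → 1 → 0: weight = 8, length = 2, mean = 8/2 ≈ 4.000
  cycle 0 → 2 → 0: weight = 10, length = 2, mean = 10/2 ≈ 5.000
  cycle 1 → 0 → 1: weight = 8, length = 2, mean = 8/2 ≈ 4.000
Minimum mean = 2.333, attained e.g. along the cycle 0 → 2 → 1 → 0 with weight 7 and length 3. So λ(A) = 7/3 = 7/3.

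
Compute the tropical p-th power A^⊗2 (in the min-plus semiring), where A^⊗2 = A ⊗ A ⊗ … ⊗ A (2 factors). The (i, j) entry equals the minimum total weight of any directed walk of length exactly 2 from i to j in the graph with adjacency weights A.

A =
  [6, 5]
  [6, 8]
A^⊗2 =
  [11, 11]
  [12, 11]

Each entry (A^⊗2)_ij equals the minimum over all length-2 walks i = v_0 → v_1 → … → v_2 = j of Σ_t A[v_t][v_{t+1}]. For example, for (i, j) = (0, 1) we minimise over 2 possible intermediate vertex sequences; the minimum is 11, attained along the walk 0 → 0 → 1.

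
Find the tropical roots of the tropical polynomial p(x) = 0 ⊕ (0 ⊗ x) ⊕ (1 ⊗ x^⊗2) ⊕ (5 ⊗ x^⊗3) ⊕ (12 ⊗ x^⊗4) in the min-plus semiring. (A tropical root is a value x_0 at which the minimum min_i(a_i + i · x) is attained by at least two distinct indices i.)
Roots: {-7, -4, -1, 0}

Each tropical root is a break point of the lower envelope of the lines y = a_i + i · x (there are 5 lines, with slopes 0, 1, ..., 4). Only the lines that attain the minimum somewhere contribute to roots; other lines are dominated. Here the surviving (envelope) indices are i = 4, i = 3, i = 2, i = 1, i = 0.
Intersections between consecutive envelope lines give the roots: for adjacent envelope indices i < j the intersection is x = (a_i − a_j) / (j − i). Reading off the sorted break points: {-7, -4, -1, 0}.
Verification: at each break x_0, at least two indices attain the minimum of min_i(a_i + i · x_0).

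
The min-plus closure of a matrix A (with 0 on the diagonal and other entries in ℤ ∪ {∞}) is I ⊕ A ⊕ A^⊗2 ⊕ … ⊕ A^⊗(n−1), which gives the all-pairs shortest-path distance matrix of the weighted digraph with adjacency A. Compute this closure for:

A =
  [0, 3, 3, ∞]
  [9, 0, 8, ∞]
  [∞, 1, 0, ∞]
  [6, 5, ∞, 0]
Closure =
  [0, 3, 3, ∞]
  [9, 0, 8, ∞]
  [10, 1, 0, ∞]
  [6, 5, 9, 0]

This is the Floyd-Warshall all-pairs shortest-path computation. For each intermediate vertex k = 0, 1, …, 3, update dist[i][j] ← min(dist[i][j], dist[i][k] + dist[k][j]). The final matrix gives, for each (i, j), the minimum total weight of any directed path from i to j (possibly empty when i = j).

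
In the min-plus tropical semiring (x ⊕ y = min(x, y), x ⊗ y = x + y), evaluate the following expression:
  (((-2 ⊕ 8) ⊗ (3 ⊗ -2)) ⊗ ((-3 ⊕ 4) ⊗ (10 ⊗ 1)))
(((-2 ⊕ 8) ⊗ (3 ⊗ -2)) ⊗ ((-3 ⊕ 4) ⊗ (10 ⊗ 1))) = 7

Expand innermost to outermost. Recall ⊕ takes the minimum of its arguments and ⊗ takes their sum. Working out the expression (((-2 ⊕ 8) ⊗ (3 ⊗ -2)) ⊗ ((-3 ⊕ 4) ⊗ (10 ⊗ 1))) gives 7.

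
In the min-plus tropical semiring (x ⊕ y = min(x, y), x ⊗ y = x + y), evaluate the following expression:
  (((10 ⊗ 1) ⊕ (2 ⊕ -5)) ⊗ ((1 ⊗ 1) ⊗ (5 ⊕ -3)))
(((10 ⊗ 1) ⊕ (2 ⊕ -5)) ⊗ ((1 ⊗ 1) ⊗ (5 ⊕ -3))) = -6

Expand innermost to outermost. Recall ⊕ takes the minimum of its arguments and ⊗ takes their sum. Working out the expression (((10 ⊗ 1) ⊕ (2 ⊕ -5)) ⊗ ((1 ⊗ 1) ⊗ (5 ⊕ -3))) gives -6.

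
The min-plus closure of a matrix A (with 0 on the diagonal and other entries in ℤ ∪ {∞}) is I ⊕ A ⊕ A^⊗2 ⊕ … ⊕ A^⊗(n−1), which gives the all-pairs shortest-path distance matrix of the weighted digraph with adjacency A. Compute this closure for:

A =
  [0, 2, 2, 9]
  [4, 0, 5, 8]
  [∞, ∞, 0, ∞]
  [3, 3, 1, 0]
Closure =
  [0, 2, 2, 9]
  [4, 0, 5, 8]
  [∞, ∞, 0, ∞]
  [3, 3, 1, 0]

This is the Floyd-Warshall all-pairs shortest-path computation. For each intermediate vertex k = 0, 1, …, 3, update dist[i][j] ← min(dist[i][j], dist[i][k] + dist[k][j]). The final matrix gives, for each (i, j), the minimum total weight of any directed path from i to j (possibly empty when i = j).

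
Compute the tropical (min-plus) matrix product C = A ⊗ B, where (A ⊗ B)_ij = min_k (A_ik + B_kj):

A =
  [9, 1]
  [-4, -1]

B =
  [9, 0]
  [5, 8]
A ⊗ B =
  [6, 9]
  [4, -4]

Apply the min-plus product entry-by-entry:
  C[0][0] = min over k of (A[0][0] + B[0][0] = 9 + 9 = 18, A[0][1] + B[1][0] = 1 + 5 = 6) = 6 (attained at k = 1)
  C[0][1] = min over k of (A[0][0] + B[0][1] = 9 + 0 = 9, A[0][1] + B[1][1] = 1 + 8 = 9) = 9 (attained at k = 0)
  C[1][0] = min over k of (A[1][0] + B[0][0] = -4 + 9 = 5, A[1][1] + B[1][0] = -1 + 5 = 4) = 4 (attained at k = 1)
  C[1][1] = min over k of (A[1][0] + B[0][1] = -4 + 0 = -4, A[1][1] + B[1][1] = -1 + 8 = 7) = -4 (attained at k = 0)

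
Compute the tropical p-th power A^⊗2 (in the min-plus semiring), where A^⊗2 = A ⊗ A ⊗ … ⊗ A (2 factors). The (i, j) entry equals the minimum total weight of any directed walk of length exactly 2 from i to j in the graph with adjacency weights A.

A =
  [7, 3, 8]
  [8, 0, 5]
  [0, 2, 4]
A^⊗2 =
  [8, 3, 8]
  [5, 0, 5]
  [4, 2, 7]

Each entry (A^⊗2)_ij equals the minimum over all length-2 walks i = v_0 → v_1 → … → v_2 = j of Σ_t A[v_t][v_{t+1}]. For example, for (i, j) = (0, 2) we minimise over 3 possible intermediate vertex sequences; the minimum is 8, attained along the walk 0 → 1 → 2.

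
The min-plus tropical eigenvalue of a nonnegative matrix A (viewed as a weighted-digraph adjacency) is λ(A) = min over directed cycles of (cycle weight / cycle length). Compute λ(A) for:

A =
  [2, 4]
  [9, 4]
λ(A) = 2

Enumerate directed cycles and compute their means (weight / length). Sample:
  cycle 0 → 0: weight = 2, length = 1, mean = 2/1 ≈ 2.000
  cycle 1 → 1: weight = 4, length = 1, mean = 4/1 ≈ 4.000
  cycle 0 → 1 → 0: weight = 13, length = 2, mean = 13/2 ≈ 6.500
  cycle 1 → 0 → 1: weight = 13, length = 2, mean = 13/2 ≈ 6.500
Minimum mean = 2.000, attained e.g. along the cycle 0 → 0 with weight 2 and length 1. So λ(A) = 2/1 = 2.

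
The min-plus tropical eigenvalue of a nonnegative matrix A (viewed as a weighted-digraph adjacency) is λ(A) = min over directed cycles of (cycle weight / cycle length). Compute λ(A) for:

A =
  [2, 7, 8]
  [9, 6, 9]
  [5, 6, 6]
λ(A) = 2

Enumerate directed cycles and compute their means (weight / length). Sample:
  cycle 0 → 0: weight = 2, length = 1, mean = 2/1 ≈ 2.000
  cycle 1 → 1: weight = 6, length = 1, mean = 6/1 ≈ 6.000
  cycle 2 → 2: weight = 6, length = 1, mean = 6/1 ≈ 6.000
  cycle 0 → 1 → 0: weight = 16, length = 2, mean = 16/2 ≈ 8.000
  cycle 0 → 2 → 0: weight = 13, length = 2, mean = 13/2 ≈ 6.500
  cycle 1 → 0 → 1: weight = 16, length = 2, mean = 16/2 ≈ 8.000
Minimum mean = 2.000, attained e.g. along the cycle 0 → 0 with weight 2 and length 1. So λ(A) = 2/1 = 2.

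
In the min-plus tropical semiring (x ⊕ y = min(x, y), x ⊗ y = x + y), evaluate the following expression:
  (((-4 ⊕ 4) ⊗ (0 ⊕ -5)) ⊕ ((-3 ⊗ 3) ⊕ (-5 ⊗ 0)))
(((-4 ⊕ 4) ⊗ (0 ⊕ -5)) ⊕ ((-3 ⊗ 3) ⊕ (-5 ⊗ 0))) = -9

Expand innermost to outermost. Recall ⊕ takes the minimum of its arguments and ⊗ takes their sum. Working out the expression (((-4 ⊕ 4) ⊗ (0 ⊕ -5)) ⊕ ((-3 ⊗ 3) ⊕ (-5 ⊗ 0))) gives -9.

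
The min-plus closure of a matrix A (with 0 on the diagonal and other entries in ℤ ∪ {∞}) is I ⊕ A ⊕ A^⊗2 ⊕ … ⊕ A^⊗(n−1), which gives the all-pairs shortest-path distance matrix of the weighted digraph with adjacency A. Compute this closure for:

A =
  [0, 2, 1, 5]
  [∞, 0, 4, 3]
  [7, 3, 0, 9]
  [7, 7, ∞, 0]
Closure =
  [0, 2, 1, 5]
  [10, 0, 4, 3]
  [7, 3, 0, 6]
  [7, 7, 8, 0]

This is the Floyd-Warshall all-pairs shortest-path computation. For each intermediate vertex k = 0, 1, …, 3, update dist[i][j] ← min(dist[i][j], dist[i][k] + dist[k][j]). The final matrix gives, for each (i, j), the minimum total weight of any directed path from i to j (possibly empty when i = j).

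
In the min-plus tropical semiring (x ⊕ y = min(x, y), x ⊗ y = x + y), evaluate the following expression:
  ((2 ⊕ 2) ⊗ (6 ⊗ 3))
((2 ⊕ 2) ⊗ (6 ⊗ 3)) = 11

Expand innermost to outermost. Recall ⊕ takes the minimum of its arguments and ⊗ takes their sum. Working out the expression ((2 ⊕ 2) ⊗ (6 ⊗ 3)) gives 11.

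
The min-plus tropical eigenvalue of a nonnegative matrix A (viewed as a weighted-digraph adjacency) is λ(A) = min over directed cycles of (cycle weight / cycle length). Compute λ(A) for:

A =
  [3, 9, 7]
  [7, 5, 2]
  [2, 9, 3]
λ(A) = 3

Enumerate directed cycles and compute their means (weight / length). Sample:
  cycle 0 → 0: weight = 3, length = 1, mean = 3/1 ≈ 3.000
  cycle 1 → 1: weight = 5, length = 1, mean = 5/1 ≈ 5.000
  cycle 2 → 2: weight = 3, length = 1, mean = 3/1 ≈ 3.000
  cycle 0 → 1 → 0: weight = 16, length = 2, mean = 16/2 ≈ 8.000
  cycle 0 → 2 → 0: weight = 9, length = 2, mean = 9/2 ≈ 4.500
  cycle 1 → 0 → 1: weight = 16, length = 2, mean = 16/2 ≈ 8.000
Minimum mean = 3.000, attained e.g. along the cycle 0 → 0 with weight 3 and length 1. So λ(A) = 3/1 = 3.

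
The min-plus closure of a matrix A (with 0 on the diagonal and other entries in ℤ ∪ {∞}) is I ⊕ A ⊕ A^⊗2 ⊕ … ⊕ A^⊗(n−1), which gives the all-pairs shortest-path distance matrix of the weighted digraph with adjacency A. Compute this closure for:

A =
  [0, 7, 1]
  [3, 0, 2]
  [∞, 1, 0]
Closure =
  [0, 2, 1]
  [3, 0, 2]
  [4, 1, 0]

This is the Floyd-Warshall all-pairs shortest-path computation. For each intermediate vertex k = 0, 1, …, 2, update dist[i][j] ← min(dist[i][j], dist[i][k] + dist[k][j]). The final matrix gives, for each (i, j), the minimum total weight of any directed path from i to j (possibly empty when i = j).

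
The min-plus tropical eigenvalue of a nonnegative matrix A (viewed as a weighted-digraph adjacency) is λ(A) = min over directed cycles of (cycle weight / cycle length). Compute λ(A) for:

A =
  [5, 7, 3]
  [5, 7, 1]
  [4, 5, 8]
λ(A) = 3

Enumerate directed cycles and compute their means (weight / length). Sample:
  cycle 0 → 0: weight = 5, length = 1, mean = 5/1 ≈ 5.000
  cycle 1 → 1: weight = 7, length = 1, mean = 7/1 ≈ 7.000
  cycle 2 → 2: weight = 8, length = 1, mean = 8/1 ≈ 8.000
  cycle 0 → 1 → 0: weight = 12, length = 2, mean = 12/2 ≈ 6.000
  cycle 0 → 2 → 0: weight = 7, length = 2, mean = 7/2 ≈ 3.500
  cycle 1 → 0 → 1: weight = 12, length = 2, mean = 12/2 ≈ 6.000
Minimum mean = 3.000, attained e.g. along the cycle 1 → 2 → 1 with weight 6 and length 2. So λ(A) = 6/2 = 3.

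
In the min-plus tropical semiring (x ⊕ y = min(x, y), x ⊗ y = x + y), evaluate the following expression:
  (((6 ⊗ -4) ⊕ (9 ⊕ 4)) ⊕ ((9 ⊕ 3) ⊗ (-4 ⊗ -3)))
(((6 ⊗ -4) ⊕ (9 ⊕ 4)) ⊕ ((9 ⊕ 3) ⊗ (-4 ⊗ -3))) = -4

Expand innermost to outermost. Recall ⊕ takes the minimum of its arguments and ⊗ takes their sum. Working out the expression (((6 ⊗ -4) ⊕ (9 ⊕ 4)) ⊕ ((9 ⊕ 3) ⊗ (-4 ⊗ -3))) gives -4.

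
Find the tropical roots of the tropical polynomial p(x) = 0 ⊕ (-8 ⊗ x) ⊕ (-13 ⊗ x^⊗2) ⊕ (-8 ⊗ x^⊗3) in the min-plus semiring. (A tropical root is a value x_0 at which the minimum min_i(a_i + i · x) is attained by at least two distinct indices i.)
Roots: {-5, 5, 8}

Each tropical root is a break point of the lower envelope of the lines y = a_i + i · x (there are 4 lines, with slopes 0, 1, ..., 3). Only the lines that attain the minimum somewhere contribute to roots; other lines are dominated. Here the surviving (envelope) indices are i = 3, i = 2, i = 1, i = 0.
Intersections between consecutive envelope lines give the roots: for adjacent envelope indices i < j the intersection is x = (a_i − a_j) / (j − i). Reading off the sorted break points: {-5, 5, 8}.
Verification: at each break x_0, at least two indices attain the minimum of min_i(a_i + i · x_0).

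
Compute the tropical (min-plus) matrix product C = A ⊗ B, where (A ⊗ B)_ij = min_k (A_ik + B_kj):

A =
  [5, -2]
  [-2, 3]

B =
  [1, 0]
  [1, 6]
A ⊗ B =
  [-1, 4]
  [-1, -2]

Apply the min-plus product entry-by-entry:
  C[0][0] = min over k of (A[0][0] + B[0][0] = 5 + 1 = 6, A[0][1] + B[1][0] = -2 + 1 = -1) = -1 (attained at k = 1)
  C[0][1] = min over k of (A[0][0] + B[0][1] = 5 + 0 = 5, A[0][1] + B[1][1] = -2 + 6 = 4) = 4 (attained at k = 1)
  C[1][0] = min over k of (A[1][0] + B[0][0] = -2 + 1 = -1, A[1][1] + B[1][0] = 3 + 1 = 4) = -1 (attained at k = 0)
  C[1][1] = min over k of (A[1][0] + B[0][1] = -2 + 0 = -2, A[1][1] + B[1][1] = 3 + 6 = 9) = -2 (attained at k = 0)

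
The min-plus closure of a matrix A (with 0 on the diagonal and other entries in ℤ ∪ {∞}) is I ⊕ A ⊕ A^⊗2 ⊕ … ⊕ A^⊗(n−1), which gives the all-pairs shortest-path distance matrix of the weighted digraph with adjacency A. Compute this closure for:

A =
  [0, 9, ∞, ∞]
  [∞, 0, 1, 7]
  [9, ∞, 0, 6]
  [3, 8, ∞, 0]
Closure =
  [0, 9, 10, 16]
  [10, 0, 1, 7]
  [9, 14, 0, 6]
  [3, 8, 9, 0]

This is the Floyd-Warshall all-pairs shortest-path computation. For each intermediate vertex k = 0, 1, …, 3, update dist[i][j] ← min(dist[i][j], dist[i][k] + dist[k][j]). The final matrix gives, for each (i, j), the minimum total weight of any directed path from i to j (possibly empty when i = j).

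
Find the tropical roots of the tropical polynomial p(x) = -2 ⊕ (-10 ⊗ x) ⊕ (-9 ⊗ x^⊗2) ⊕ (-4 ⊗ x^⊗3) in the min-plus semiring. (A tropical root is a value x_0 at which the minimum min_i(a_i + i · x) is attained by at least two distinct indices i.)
Roots: {-5, -1, 8}

Each tropical root is a break point of the lower envelope of the lines y = a_i + i · x (there are 4 lines, with slopes 0, 1, ..., 3). Only the lines that attain the minimum somewhere contribute to roots; other lines are dominated. Here the surviving (envelope) indices are i = 3, i = 2, i = 1, i = 0.
Intersections between consecutive envelope lines give the roots: for adjacent envelope indices i < j the intersection is x = (a_i − a_j) / (j − i). Reading off the sorted break points: {-5, -1, 8}.
Verification: at each break x_0, at least two indices attain the minimum of min_i(a_i + i · x_0).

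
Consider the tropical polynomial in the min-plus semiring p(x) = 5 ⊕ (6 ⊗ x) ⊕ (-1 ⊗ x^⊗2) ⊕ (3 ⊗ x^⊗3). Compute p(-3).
p(-3) = -7

A tropical monomial a ⊗ x^⊗i evaluates to a + i · x. Evaluating each term at x = -3:
  Term 0 contributes 5 + 0 · -3 = 5
  Term 1 contributes 6 + 1 · -3 = 3
  Term 2 contributes -1 + 2 · -3 = -7
  Term 3 contributes 3 + 3 · -3 = -6
p(-3) = ⊕ of these = min[5, 3, -7, -6] = -7.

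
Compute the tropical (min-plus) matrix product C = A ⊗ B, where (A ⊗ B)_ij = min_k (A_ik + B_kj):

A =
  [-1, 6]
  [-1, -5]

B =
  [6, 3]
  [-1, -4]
A ⊗ B =
  [5, 2]
  [-6, -9]

Apply the min-plus product entry-by-entry:
  C[0][0] = min over k of (A[0][0] + B[0][0] = -1 + 6 = 5, A[0][1] + B[1][0] = 6 + -1 = 5) = 5 (attained at k = 0)
  C[0][1] = min over k of (A[0][0] + B[0][1] = -1 + 3 = 2, A[0][1] + B[1][1] = 6 + -4 = 2) = 2 (attained at k = 0)
  C[1][0] = min over k of (A[1][0] + B[0][0] = -1 + 6 = 5, A[1][1] + B[1][0] = -5 + -1 = -6) = -6 (attained at k = 1)
  C[1][1] = min over k of (A[1][0] + B[0][1] = -1 + 3 = 2, A[1][1] + B[1][1] = -5 + -4 = -9) = -9 (attained at k = 1)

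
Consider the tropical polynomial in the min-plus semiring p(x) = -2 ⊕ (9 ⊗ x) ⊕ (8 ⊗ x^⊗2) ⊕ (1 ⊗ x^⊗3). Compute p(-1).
p(-1) = -2

A tropical monomial a ⊗ x^⊗i evaluates to a + i · x. Evaluating each term at x = -1:
  Term 0 contributes -2 + 0 · -1 = -2
  Term 1 contributes 9 + 1 · -1 = 8
  Term 2 contributes 8 + 2 · -1 = 6
  Term 3 contributes 1 + 3 · -1 = -2
p(-1) = ⊕ of these = min[-2, 8, 6, -2] = -2.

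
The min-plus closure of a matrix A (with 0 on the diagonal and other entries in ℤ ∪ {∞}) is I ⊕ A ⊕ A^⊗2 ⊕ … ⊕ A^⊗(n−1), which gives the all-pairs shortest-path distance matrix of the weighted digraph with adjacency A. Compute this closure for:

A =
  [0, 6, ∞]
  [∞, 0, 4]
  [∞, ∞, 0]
Closure =
  [0, 6, 10]
  [∞, 0, 4]
  [∞, ∞, 0]

This is the Floyd-Warshall all-pairs shortest-path computation. For each intermediate vertex k = 0, 1, …, 2, update dist[i][j] ← min(dist[i][j], dist[i][k] + dist[k][j]). The final matrix gives, for each (i, j), the minimum total weight of any directed path from i to j (possibly empty when i = j).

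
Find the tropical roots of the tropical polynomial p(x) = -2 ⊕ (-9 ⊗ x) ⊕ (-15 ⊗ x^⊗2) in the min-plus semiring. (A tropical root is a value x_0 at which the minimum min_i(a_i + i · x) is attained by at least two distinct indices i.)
Roots: {6, 7}

Each tropical root is a break point of the lower envelope of the lines y = a_i + i · x (there are 3 lines, with slopes 0, 1, ..., 2). Only the lines that attain the minimum somewhere contribute to roots; other lines are dominated. Here the surviving (envelope) indices are i = 2, i = 1, i = 0.
Intersections between consecutive envelope lines give the roots: for adjacent envelope indices i < j the intersection is x = (a_i − a_j) / (j − i). Reading off the sorted break points: {6, 7}.
Verification: at each break x_0, at least two indices attain the minimum of min_i(a_i + i · x_0).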